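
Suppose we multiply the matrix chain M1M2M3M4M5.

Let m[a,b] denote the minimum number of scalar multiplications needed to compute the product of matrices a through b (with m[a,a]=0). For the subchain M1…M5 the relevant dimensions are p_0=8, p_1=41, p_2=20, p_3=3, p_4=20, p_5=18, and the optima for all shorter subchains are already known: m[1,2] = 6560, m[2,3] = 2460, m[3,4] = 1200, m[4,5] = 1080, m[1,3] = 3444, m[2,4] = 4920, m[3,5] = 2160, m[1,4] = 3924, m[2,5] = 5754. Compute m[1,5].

4956

m[1,5] = min over k∈[1,4] of m[1,k]+m[k+1,5]+p_{0}·p_k·p_{5}.
k=1: 0 + 5754 + 8·41·18 = 11658; k=2: 6560 + 2160 + 8·20·18 = 11600; k=3: 3444 + 1080 + 8·3·18 = 4956; k=4: 3924 + 0 + 8·20·18 = 6804.
Minimum: 4956 at k=3.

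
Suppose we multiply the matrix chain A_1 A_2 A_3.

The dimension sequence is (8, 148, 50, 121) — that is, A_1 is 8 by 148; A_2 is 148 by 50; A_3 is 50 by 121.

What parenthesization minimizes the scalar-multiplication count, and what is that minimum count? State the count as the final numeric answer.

(A_1 (A_2 A_3)): cost 1038664.
((A_1 A_2) A_3): cost 107600.
Optimal: ((A_1 A_2) A_3) with cost 107600.

107600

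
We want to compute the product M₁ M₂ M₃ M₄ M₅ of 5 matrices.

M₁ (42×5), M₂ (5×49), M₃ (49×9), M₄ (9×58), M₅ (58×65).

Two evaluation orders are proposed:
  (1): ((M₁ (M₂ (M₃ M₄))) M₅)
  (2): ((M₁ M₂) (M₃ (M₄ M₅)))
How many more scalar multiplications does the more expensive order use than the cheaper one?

3653

Order (1) = ((M₁ (M₂ (M₃ M₄))) M₅): (M₃ M₄): 49×9 by 9×58 → 49×58, cost 49·9·58 = 25578; (M₂ (M₃ M₄)): 5×49 by 49×58 → 5×58, cost 5·49·58 = 14210; cumulative 39788; (M₁ (M₂ (M₃ M₄))): 42×5 by 5×58 → 42×58, cost 42·5·58 = 12180; cumulative 51968; ((M₁ (M₂ (M₃ M₄))) M₅): 42×58 by 58×65 → 42×65, cost 42·58·65 = 158340; cumulative 210308. Total 210308.
Order (2) = ((M₁ M₂) (M₃ (M₄ M₅))): (M₁ M₂): 42×5 by 5×49 → 42×49, cost 42·5·49 = 10290; (M₄ M₅): 9×58 by 58×65 → 9×65, cost 9·58·65 = 33930; (M₃ (M₄ M₅)): 49×9 by 9×65 → 49×65, cost 49·9·65 = 28665; cumulative 62595; ((M₁ M₂) (M₃ (M₄ M₅))): 42×49 by 49×65 → 42×65, cost 42·49·65 = 133770; cumulative 206655. Total 206655.
Difference: |210308 − 206655| = 3653.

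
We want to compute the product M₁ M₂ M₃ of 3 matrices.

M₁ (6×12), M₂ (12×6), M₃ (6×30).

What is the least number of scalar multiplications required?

1512

Order (M₁ (M₂ M₃)): (M₂ M₃): 12×6 by 6×30 → 12×30, cost 12·6·30 = 2160; (M₁ (M₂ M₃)): 6×12 by 12×30 → 6×30, cost 6·12·30 = 2160; cumulative 4320. Total 4320.
Order ((M₁ M₂) M₃): (M₁ M₂): 6×12 by 12×6 → 6×6, cost 6·12·6 = 432; ((M₁ M₂) M₃): 6×6 by 6×30 → 6×30, cost 6·6·30 = 1080; cumulative 1512. Total 1512.
Minimum: 1512.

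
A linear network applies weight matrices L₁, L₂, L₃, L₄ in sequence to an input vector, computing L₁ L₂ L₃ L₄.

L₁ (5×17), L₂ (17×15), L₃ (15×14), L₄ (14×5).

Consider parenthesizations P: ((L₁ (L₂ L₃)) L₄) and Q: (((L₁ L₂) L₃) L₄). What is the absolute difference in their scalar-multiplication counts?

Order P = ((L₁ (L₂ L₃)) L₄): (L₂ L₃): 17×15 by 15×14 → 17×14, cost 17·15·14 = 3570; (L₁ (L₂ L₃)): 5×17 by 17×14 → 5×14, cost 5·17·14 = 1190; cumulative 4760; ((L₁ (L₂ L₃)) L₄): 5×14 by 14×5 → 5×5, cost 5·14·5 = 350; cumulative 5110. Total 5110.
Order Q = (((L₁ L₂) L₃) L₄): (L₁ L₂): 5×17 by 17×15 → 5×15, cost 5·17·15 = 1275; ((L₁ L₂) L₃): 5×15 by 15×14 → 5×14, cost 5·15·14 = 1050; cumulative 2325; (((L₁ L₂) L₃) L₄): 5×14 by 14×5 → 5×5, cost 5·14·5 = 350; cumulative 2675. Total 2675.
Difference: |5110 − 2675| = 2435.

2435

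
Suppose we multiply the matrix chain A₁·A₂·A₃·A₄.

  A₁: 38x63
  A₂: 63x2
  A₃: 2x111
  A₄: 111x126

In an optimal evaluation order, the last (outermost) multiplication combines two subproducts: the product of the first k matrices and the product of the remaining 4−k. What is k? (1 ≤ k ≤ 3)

2

Adjacent pairs: A₁A₂ = 38·63·2 = 4788; A₂A₃ = 63·2·111 = 13986; A₃A₄ = 2·111·126 = 27972.
Length 3: A₁..A₃: k=1: 0+13986+38·63·111=279720; k=2: 4788+0+38·2·111=13224 → min 13224 | A₂..A₄: k=2: 0+27972+63·2·126=43848; k=3: 13986+0+63·111·126=895104 → min 43848.
Top-level splits: k=1: (A₁..A₁)·(A₂..A₄) → 0+43848+38·63·126 = 345492; k=2: (A₁..A₂)·(A₃..A₄) → 4788+27972+38·2·126 = 42336; k=3: (A₁..A₃)·(A₄..A₄) → 13224+0+38·111·126 = 544692.
Best split is after A₂, i.e. k = 2.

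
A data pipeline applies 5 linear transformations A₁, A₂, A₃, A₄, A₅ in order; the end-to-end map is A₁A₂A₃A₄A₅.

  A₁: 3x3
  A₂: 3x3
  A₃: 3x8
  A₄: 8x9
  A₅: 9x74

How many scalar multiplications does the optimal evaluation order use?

Adjacent pairs: A₁A₂ = 3·3·3 = 27; A₂A₃ = 3·3·8 = 72; A₃A₄ = 3·8·9 = 216; A₄A₅ = 8·9·74 = 5328.
Length 3: A₁..A₃: k=1: 0+72+3·3·8=144; k=2: 27+0+3·3·8=99 → min 99 | A₂..A₄: k=2: 0+216+3·3·9=297; k=3: 72+0+3·8·9=288 → min 288 | A₃..A₅: k=3: 0+5328+3·8·74=7104; k=4: 216+0+3·9·74=2214 → min 2214.
Length 4: A₁..A₄: k=1: 0+288+3·3·9=369; k=2: 27+216+3·3·9=324; k=3: 99+0+3·8·9=315 → min 315 | A₂..A₅: k=2: 0+2214+3·3·74=2880; k=3: 72+5328+3·8·74=7176; k=4: 288+0+3·9·74=2286 → min 2286.
Length 5: A₁..A₅: k=1: 0+2286+3·3·74=2952; k=2: 27+2214+3·3·74=2907; k=3: 99+5328+3·8·74=7203; k=4: 315+0+3·9·74=2313 → min 2313.
Optimal order: ((((A₁A₂)A₃)A₄)A₅) with cost 2313.

2313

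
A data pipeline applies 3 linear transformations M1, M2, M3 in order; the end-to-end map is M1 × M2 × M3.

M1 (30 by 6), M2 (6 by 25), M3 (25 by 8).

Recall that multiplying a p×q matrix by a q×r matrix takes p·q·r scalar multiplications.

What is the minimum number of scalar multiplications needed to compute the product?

2640

Order (M1 × (M2 × M3)): (M2 × M3): 6×25 by 25×8 → 6×8, cost 6·25·8 = 1200; (M1 × (M2 × M3)): 30×6 by 6×8 → 30×8, cost 30·6·8 = 1440; cumulative 2640. Total 2640.
Order ((M1 × M2) × M3): (M1 × M2): 30×6 by 6×25 → 30×25, cost 30·6·25 = 4500; ((M1 × M2) × M3): 30×25 by 25×8 → 30×8, cost 30·25·8 = 6000; cumulative 10500. Total 10500.
Minimum: 2640.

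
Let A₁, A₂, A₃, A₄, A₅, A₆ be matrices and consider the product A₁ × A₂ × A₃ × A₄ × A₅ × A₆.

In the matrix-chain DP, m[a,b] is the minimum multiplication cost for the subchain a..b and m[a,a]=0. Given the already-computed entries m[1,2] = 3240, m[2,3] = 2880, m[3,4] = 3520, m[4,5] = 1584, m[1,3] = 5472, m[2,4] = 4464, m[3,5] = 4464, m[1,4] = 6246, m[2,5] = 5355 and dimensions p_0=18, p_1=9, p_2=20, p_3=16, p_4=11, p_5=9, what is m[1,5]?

6813

m[1,5] = min over k∈[1,4] of m[1,k]+m[k+1,5]+p_{0}·p_k·p_{5}.
k=1: 0 + 5355 + 18·9·9 = 6813; k=2: 3240 + 4464 + 18·20·9 = 10944; k=3: 5472 + 1584 + 18·16·9 = 9648; k=4: 6246 + 0 + 18·11·9 = 8028.
Minimum: 6813 at k=1.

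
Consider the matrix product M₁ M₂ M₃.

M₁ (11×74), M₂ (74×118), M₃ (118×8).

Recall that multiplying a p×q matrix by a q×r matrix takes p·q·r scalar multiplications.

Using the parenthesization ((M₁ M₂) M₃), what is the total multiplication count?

(M₁ M₂): 11×74 by 74×118 → 11×118, cost 11·74·118 = 96052
((M₁ M₂) M₃): 11×118 by 118×8 → 11×8, cost 11·118·8 = 10384; cumulative 106436
Total: 106436 scalar multiplications.

106436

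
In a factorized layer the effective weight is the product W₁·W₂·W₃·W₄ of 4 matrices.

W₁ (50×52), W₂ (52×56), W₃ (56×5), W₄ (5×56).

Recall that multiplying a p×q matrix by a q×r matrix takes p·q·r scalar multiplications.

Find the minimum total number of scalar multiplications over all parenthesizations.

Adjacent pairs: W₁W₂ = 50·52·56 = 145600; W₂W₃ = 52·56·5 = 14560; W₃W₄ = 56·5·56 = 15680.
Length 3: W₁..W₃: k=1: 0+14560+50·52·5=27560; k=2: 145600+0+50·56·5=159600 → min 27560 | W₂..W₄: k=2: 0+15680+52·56·56=178752; k=3: 14560+0+52·5·56=29120 → min 29120.
Length 4: W₁..W₄: k=1: 0+29120+50·52·56=174720; k=2: 145600+15680+50·56·56=318080; k=3: 27560+0+50·5·56=41560 → min 41560.
Optimal order: ((W₁·(W₂·W₃))·W₄) with cost 41560.

41560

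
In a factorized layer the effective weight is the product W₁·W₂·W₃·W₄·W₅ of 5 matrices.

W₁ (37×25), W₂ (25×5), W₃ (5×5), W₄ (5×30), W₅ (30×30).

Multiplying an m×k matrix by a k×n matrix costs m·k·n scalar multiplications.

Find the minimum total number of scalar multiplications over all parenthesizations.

15300

Adjacent pairs: W₁W₂ = 37·25·5 = 4625; W₂W₃ = 25·5·5 = 625; W₃W₄ = 5·5·30 = 750; W₄W₅ = 5·30·30 = 4500.
Length 3: W₁..W₃: k=1: 0+625+37·25·5=5250; k=2: 4625+0+37·5·5=5550 → min 5250 | W₂..W₄: k=2: 0+750+25·5·30=4500; k=3: 625+0+25·5·30=4375 → min 4375 | W₃..W₅: k=3: 0+4500+5·5·30=5250; k=4: 750+0+5·30·30=5250 → min 5250.
Length 4: W₁..W₄: k=1: 0+4375+37·25·30=32125; k=2: 4625+750+37·5·30=10925; k=3: 5250+0+37·5·30=10800 → min 10800 | W₂..W₅: k=2: 0+5250+25·5·30=9000; k=3: 625+4500+25·5·30=8875; k=4: 4375+0+25·30·30=26875 → min 8875.
Length 5: W₁..W₅: k=1: 0+8875+37·25·30=36625; k=2: 4625+5250+37·5·30=15425; k=3: 5250+4500+37·5·30=15300; k=4: 10800+0+37·30·30=44100 → min 15300.
Optimal order: ((W₁·(W₂·W₃))·(W₄·W₅)) with cost 15300.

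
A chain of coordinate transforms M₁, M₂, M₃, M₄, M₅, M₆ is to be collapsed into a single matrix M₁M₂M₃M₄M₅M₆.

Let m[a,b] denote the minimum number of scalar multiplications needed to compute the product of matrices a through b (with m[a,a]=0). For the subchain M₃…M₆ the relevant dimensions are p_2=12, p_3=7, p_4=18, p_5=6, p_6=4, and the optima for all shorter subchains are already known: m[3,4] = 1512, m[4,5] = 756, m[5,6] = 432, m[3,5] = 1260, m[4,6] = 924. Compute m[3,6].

m[3,6] = min over k∈[3,5] of m[3,k]+m[k+1,6]+p_{2}·p_k·p_{6}.
k=3: 0 + 924 + 12·7·4 = 1260; k=4: 1512 + 432 + 12·18·4 = 2808; k=5: 1260 + 0 + 12·6·4 = 1548.
Minimum: 1260 at k=3.

1260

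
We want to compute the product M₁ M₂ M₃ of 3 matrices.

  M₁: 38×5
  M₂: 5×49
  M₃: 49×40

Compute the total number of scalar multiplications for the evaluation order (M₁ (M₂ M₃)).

17400

(M₂ M₃): 5×49 by 49×40 → 5×40, cost 5·49·40 = 9800
(M₁ (M₂ M₃)): 38×5 by 5×40 → 38×40, cost 38·5·40 = 7600; cumulative 17400
Total: 17400 scalar multiplications.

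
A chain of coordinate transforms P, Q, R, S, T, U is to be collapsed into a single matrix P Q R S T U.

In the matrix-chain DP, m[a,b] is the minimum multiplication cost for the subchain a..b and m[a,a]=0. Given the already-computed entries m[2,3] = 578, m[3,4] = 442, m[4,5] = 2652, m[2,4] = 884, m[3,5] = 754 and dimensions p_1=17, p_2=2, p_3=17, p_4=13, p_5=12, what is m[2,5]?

m[2,5] = min over k∈[2,4] of m[2,k]+m[k+1,5]+p_{1}·p_k·p_{5}.
k=2: 0 + 754 + 17·2·12 = 1162; k=3: 578 + 2652 + 17·17·12 = 6698; k=4: 884 + 0 + 17·13·12 = 3536.
Minimum: 1162 at k=2.

1162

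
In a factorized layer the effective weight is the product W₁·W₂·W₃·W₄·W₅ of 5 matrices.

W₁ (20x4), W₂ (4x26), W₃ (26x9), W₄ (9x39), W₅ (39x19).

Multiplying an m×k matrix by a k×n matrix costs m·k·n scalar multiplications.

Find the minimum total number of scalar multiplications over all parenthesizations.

Adjacent pairs: W₁W₂ = 20·4·26 = 2080; W₂W₃ = 4·26·9 = 936; W₃W₄ = 26·9·39 = 9126; W₄W₅ = 9·39·19 = 6669.
Length 3: W₁..W₃: k=1: 0+936+20·4·9=1656; k=2: 2080+0+20·26·9=6760 → min 1656 | W₂..W₄: k=2: 0+9126+4·26·39=13182; k=3: 936+0+4·9·39=2340 → min 2340 | W₃..W₅: k=3: 0+6669+26·9·19=11115; k=4: 9126+0+26·39·19=28392 → min 11115.
Length 4: W₁..W₄: k=1: 0+2340+20·4·39=5460; k=2: 2080+9126+20·26·39=31486; k=3: 1656+0+20·9·39=8676 → min 5460 | W₂..W₅: k=2: 0+11115+4·26·19=13091; k=3: 936+6669+4·9·19=8289; k=4: 2340+0+4·39·19=5304 → min 5304.
Length 5: W₁..W₅: k=1: 0+5304+20·4·19=6824; k=2: 2080+11115+20·26·19=23075; k=3: 1656+6669+20·9·19=11745; k=4: 5460+0+20·39·19=20280 → min 6824.
Optimal order: (W₁·(((W₂·W₃)·W₄)·W₅)) with cost 6824.

6824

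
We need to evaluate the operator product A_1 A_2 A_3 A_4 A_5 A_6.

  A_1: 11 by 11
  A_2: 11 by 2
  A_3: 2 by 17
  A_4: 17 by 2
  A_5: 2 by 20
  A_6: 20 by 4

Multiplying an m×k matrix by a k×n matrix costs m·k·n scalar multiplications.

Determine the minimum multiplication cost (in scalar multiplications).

Adjacent pairs: A_1A_2 = 11·11·2 = 242; A_2A_3 = 11·2·17 = 374; A_3A_4 = 2·17·2 = 68; A_4A_5 = 17·2·20 = 680; A_5A_6 = 2·20·4 = 160.
Length 3: A_1..A_3: k=1: 0+374+11·11·17=2431; k=2: 242+0+11·2·17=616 → min 616 | A_2..A_4: k=2: 0+68+11·2·2=112; k=3: 374+0+11·17·2=748 → min 112 | A_3..A_5: k=3: 0+680+2·17·20=1360; k=4: 68+0+2·2·20=148 → min 148 | A_4..A_6: k=4: 0+160+17·2·4=296; k=5: 680+0+17·20·4=2040 → min 296.
Length 4: A_1..A_4: k=1: 0+112+11·11·2=354; k=2: 242+68+11·2·2=354; k=3: 616+0+11·17·2=990 → min 354 | A_2..A_5: k=2: 0+148+11·2·20=588; k=3: 374+680+11·17·20=4794; k=4: 112+0+11·2·20=552 → min 552 | A_3..A_6: k=3: 0+296+2·17·4=432; k=4: 68+160+2·2·4=244; k=5: 148+0+2·20·4=308 → min 244.
Length 5: A_1..A_5: k=1: 0+552+11·11·20=2972; k=2: 242+148+11·2·20=830; k=3: 616+680+11·17·20=5036; k=4: 354+0+11·2·20=794 → min 794 | A_2..A_6: k=2: 0+244+11·2·4=332; k=3: 374+296+11·17·4=1418; k=4: 112+160+11·2·4=360; k=5: 552+0+11·20·4=1432 → min 332.
Length 6: A_1..A_6: k=1: 0+332+11·11·4=816; k=2: 242+244+11·2·4=574; k=3: 616+296+11·17·4=1660; k=4: 354+160+11·2·4=602; k=5: 794+0+11·20·4=1674 → min 574.
Optimal order: ((A_1 A_2) ((A_3 A_4) (A_5 A_6))) with cost 574.

574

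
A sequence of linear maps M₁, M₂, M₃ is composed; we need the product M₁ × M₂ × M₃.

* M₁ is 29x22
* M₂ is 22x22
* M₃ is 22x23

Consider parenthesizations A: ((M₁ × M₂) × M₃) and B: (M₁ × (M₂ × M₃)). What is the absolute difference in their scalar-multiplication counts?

2904

Order A = ((M₁ × M₂) × M₃): (M₁ × M₂): 29×22 by 22×22 → 29×22, cost 29·22·22 = 14036; ((M₁ × M₂) × M₃): 29×22 by 22×23 → 29×23, cost 29·22·23 = 14674; cumulative 28710. Total 28710.
Order B = (M₁ × (M₂ × M₃)): (M₂ × M₃): 22×22 by 22×23 → 22×23, cost 22·22·23 = 11132; (M₁ × (M₂ × M₃)): 29×22 by 22×23 → 29×23, cost 29·22·23 = 14674; cumulative 25806. Total 25806.
Difference: |28710 − 25806| = 2904.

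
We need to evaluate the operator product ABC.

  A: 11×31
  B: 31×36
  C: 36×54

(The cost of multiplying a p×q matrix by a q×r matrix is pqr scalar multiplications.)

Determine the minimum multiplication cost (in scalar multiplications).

33660

Order (A(BC)): (BC): 31×36 by 36×54 → 31×54, cost 31·36·54 = 60264; (A(BC)): 11×31 by 31×54 → 11×54, cost 11·31·54 = 18414; cumulative 78678. Total 78678.
Order ((AB)C): (AB): 11×31 by 31×36 → 11×36, cost 11·31·36 = 12276; ((AB)C): 11×36 by 36×54 → 11×54, cost 11·36·54 = 21384; cumulative 33660. Total 33660.
Minimum: 33660.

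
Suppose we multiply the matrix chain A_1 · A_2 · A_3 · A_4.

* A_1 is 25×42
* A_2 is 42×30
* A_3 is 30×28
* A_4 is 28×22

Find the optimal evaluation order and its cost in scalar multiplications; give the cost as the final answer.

Adjacent pairs: A_1A_2 = 25·42·30 = 31500; A_2A_3 = 42·30·28 = 35280; A_3A_4 = 30·28·22 = 18480.
Length 3: A_1..A_3: k=1: 0+35280+25·42·28=64680; k=2: 31500+0+25·30·28=52500 → min 52500 | A_2..A_4: k=2: 0+18480+42·30·22=46200; k=3: 35280+0+42·28·22=61152 → min 46200.
Length 4: A_1..A_4: k=1: 0+46200+25·42·22=69300; k=2: 31500+18480+25·30·22=66480; k=3: 52500+0+25·28·22=67900 → min 66480.
Optimal parenthesization: ((A_1 · A_2) · (A_3 · A_4)) with cost 66480.

66480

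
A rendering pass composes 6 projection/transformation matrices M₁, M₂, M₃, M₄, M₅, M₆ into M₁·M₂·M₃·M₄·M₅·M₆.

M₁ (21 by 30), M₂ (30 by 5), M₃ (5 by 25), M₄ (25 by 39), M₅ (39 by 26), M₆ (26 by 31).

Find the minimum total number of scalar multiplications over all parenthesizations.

20380

Adjacent pairs: M₁M₂ = 21·30·5 = 3150; M₂M₃ = 30·5·25 = 3750; M₃M₄ = 5·25·39 = 4875; M₄M₅ = 25·39·26 = 25350; M₅M₆ = 39·26·31 = 31434.
Length 3: M₁..M₃: k=1: 0+3750+21·30·25=19500; k=2: 3150+0+21·5·25=5775 → min 5775 | M₂..M₄: k=2: 0+4875+30·5·39=10725; k=3: 3750+0+30·25·39=33000 → min 10725 | M₃..M₅: k=3: 0+25350+5·25·26=28600; k=4: 4875+0+5·39·26=9945 → min 9945 | M₄..M₆: k=4: 0+31434+25·39·31=61659; k=5: 25350+0+25·26·31=45500 → min 45500.
Length 4: M₁..M₄: k=1: 0+10725+21·30·39=35295; k=2: 3150+4875+21·5·39=12120; k=3: 5775+0+21·25·39=26250 → min 12120 | M₂..M₅: k=2: 0+9945+30·5·26=13845; k=3: 3750+25350+30·25·26=48600; k=4: 10725+0+30·39·26=41145 → min 13845 | M₃..M₆: k=3: 0+45500+5·25·31=49375; k=4: 4875+31434+5·39·31=42354; k=5: 9945+0+5·26·31=13975 → min 13975.
Length 5: M₁..M₅: k=1: 0+13845+21·30·26=30225; k=2: 3150+9945+21·5·26=15825; k=3: 5775+25350+21·25·26=44775; k=4: 12120+0+21·39·26=33414 → min 15825 | M₂..M₆: k=2: 0+13975+30·5·31=18625; k=3: 3750+45500+30·25·31=72500; k=4: 10725+31434+30·39·31=78429; k=5: 13845+0+30·26·31=38025 → min 18625.
Length 6: M₁..M₆: k=1: 0+18625+21·30·31=38155; k=2: 3150+13975+21·5·31=20380; k=3: 5775+45500+21·25·31=67550; k=4: 12120+31434+21·39·31=68943; k=5: 15825+0+21·26·31=32751 → min 20380.
Optimal order: ((M₁·M₂)·(((M₃·M₄)·M₅)·M₆)) with cost 20380.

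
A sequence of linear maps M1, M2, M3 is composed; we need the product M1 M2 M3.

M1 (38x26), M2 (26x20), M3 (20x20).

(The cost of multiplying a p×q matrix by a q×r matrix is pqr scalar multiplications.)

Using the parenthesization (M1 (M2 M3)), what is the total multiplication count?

(M2 M3): 26×20 by 20×20 → 26×20, cost 26·20·20 = 10400
(M1 (M2 M3)): 38×26 by 26×20 → 38×20, cost 38·26·20 = 19760; cumulative 30160
Total: 30160 scalar multiplications.

30160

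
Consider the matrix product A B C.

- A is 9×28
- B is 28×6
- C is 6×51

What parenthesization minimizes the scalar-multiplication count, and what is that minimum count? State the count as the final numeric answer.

4266

(A (B C)): cost 21420.
((A B) C): cost 4266.
Optimal: ((A B) C) with cost 4266.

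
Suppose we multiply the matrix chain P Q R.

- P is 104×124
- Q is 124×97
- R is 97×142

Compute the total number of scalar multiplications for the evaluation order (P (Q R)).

(Q R): 124×97 by 97×142 → 124×142, cost 124·97·142 = 1707976
(P (Q R)): 104×124 by 124×142 → 104×142, cost 104·124·142 = 1831232; cumulative 3539208
Total: 3539208 scalar multiplications.

3539208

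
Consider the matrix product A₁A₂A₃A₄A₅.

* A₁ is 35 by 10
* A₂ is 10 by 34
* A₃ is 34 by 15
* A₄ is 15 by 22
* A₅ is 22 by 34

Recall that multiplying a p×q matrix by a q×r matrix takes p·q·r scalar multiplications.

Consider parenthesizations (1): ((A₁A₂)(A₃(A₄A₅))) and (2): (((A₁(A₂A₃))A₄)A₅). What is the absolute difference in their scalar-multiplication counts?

Order (1) = ((A₁A₂)(A₃(A₄A₅))): (A₁A₂): 35×10 by 10×34 → 35×34, cost 35·10·34 = 11900; (A₄A₅): 15×22 by 22×34 → 15×34, cost 15·22·34 = 11220; (A₃(A₄A₅)): 34×15 by 15×34 → 34×34, cost 34·15·34 = 17340; cumulative 28560; ((A₁A₂)(A₃(A₄A₅))): 35×34 by 34×34 → 35×34, cost 35·34·34 = 40460; cumulative 80920. Total 80920.
Order (2) = (((A₁(A₂A₃))A₄)A₅): (A₂A₃): 10×34 by 34×15 → 10×15, cost 10·34·15 = 5100; (A₁(A₂A₃)): 35×10 by 10×15 → 35×15, cost 35·10·15 = 5250; cumulative 10350; ((A₁(A₂A₃))A₄): 35×15 by 15×22 → 35×22, cost 35·15·22 = 11550; cumulative 21900; (((A₁(A₂A₃))A₄)A₅): 35×22 by 22×34 → 35×34, cost 35·22·34 = 26180; cumulative 48080. Total 48080.
Difference: |80920 − 48080| = 32840.

32840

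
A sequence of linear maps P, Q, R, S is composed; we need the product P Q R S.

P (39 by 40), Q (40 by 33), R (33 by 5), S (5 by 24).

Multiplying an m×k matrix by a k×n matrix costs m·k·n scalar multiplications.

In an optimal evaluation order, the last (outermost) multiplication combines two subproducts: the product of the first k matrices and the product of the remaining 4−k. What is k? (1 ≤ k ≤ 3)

Adjacent pairs: PQ = 39·40·33 = 51480; QR = 40·33·5 = 6600; RS = 33·5·24 = 3960.
Length 3: P..R: k=1: 0+6600+39·40·5=14400; k=2: 51480+0+39·33·5=57915 → min 14400 | Q..S: k=2: 0+3960+40·33·24=35640; k=3: 6600+0+40·5·24=11400 → min 11400.
Top-level splits: k=1: (P..P)·(Q..S) → 0+11400+39·40·24 = 48840; k=2: (P..Q)·(R..S) → 51480+3960+39·33·24 = 86328; k=3: (P..R)·(S..S) → 14400+0+39·5·24 = 19080.
Best split is after R, i.e. k = 3.

3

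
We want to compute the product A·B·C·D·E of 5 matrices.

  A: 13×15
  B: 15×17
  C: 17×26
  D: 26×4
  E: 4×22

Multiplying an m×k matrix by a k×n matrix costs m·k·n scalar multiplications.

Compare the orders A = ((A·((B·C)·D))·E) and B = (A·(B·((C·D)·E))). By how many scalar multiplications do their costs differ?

Order A = ((A·((B·C)·D))·E): (B·C): 15×17 by 17×26 → 15×26, cost 15·17·26 = 6630; ((B·C)·D): 15×26 by 26×4 → 15×4, cost 15·26·4 = 1560; cumulative 8190; (A·((B·C)·D)): 13×15 by 15×4 → 13×4, cost 13·15·4 = 780; cumulative 8970; ((A·((B·C)·D))·E): 13×4 by 4×22 → 13×22, cost 13·4·22 = 1144; cumulative 10114. Total 10114.
Order B = (A·(B·((C·D)·E))): (C·D): 17×26 by 26×4 → 17×4, cost 17·26·4 = 1768; ((C·D)·E): 17×4 by 4×22 → 17×22, cost 17·4·22 = 1496; cumulative 3264; (B·((C·D)·E)): 15×17 by 17×22 → 15×22, cost 15·17·22 = 5610; cumulative 8874; (A·(B·((C·D)·E))): 13×15 by 15×22 → 13×22, cost 13·15·22 = 4290; cumulative 13164. Total 13164.
Difference: |10114 − 13164| = 3050.

3050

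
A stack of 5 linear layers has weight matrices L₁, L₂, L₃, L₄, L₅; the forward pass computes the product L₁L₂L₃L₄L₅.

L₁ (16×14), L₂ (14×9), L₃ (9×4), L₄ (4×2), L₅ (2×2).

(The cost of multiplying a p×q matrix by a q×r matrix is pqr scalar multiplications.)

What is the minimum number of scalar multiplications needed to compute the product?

788

Adjacent pairs: L₁L₂ = 16·14·9 = 2016; L₂L₃ = 14·9·4 = 504; L₃L₄ = 9·4·2 = 72; L₄L₅ = 4·2·2 = 16.
Length 3: L₁..L₃: k=1: 0+504+16·14·4=1400; k=2: 2016+0+16·9·4=2592 → min 1400 | L₂..L₄: k=2: 0+72+14·9·2=324; k=3: 504+0+14·4·2=616 → min 324 | L₃..L₅: k=3: 0+16+9·4·2=88; k=4: 72+0+9·2·2=108 → min 88.
Length 4: L₁..L₄: k=1: 0+324+16·14·2=772; k=2: 2016+72+16·9·2=2376; k=3: 1400+0+16·4·2=1528 → min 772 | L₂..L₅: k=2: 0+88+14·9·2=340; k=3: 504+16+14·4·2=632; k=4: 324+0+14·2·2=380 → min 340.
Length 5: L₁..L₅: k=1: 0+340+16·14·2=788; k=2: 2016+88+16·9·2=2392; k=3: 1400+16+16·4·2=1544; k=4: 772+0+16·2·2=836 → min 788.
Optimal order: (L₁(L₂(L₃(L₄L₅)))) with cost 788.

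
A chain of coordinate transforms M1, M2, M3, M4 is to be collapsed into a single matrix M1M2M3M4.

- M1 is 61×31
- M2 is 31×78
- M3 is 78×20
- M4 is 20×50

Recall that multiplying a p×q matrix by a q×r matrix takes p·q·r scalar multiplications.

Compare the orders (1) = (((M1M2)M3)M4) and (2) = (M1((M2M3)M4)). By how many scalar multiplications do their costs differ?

129748

Order (1) = (((M1M2)M3)M4): (M1M2): 61×31 by 31×78 → 61×78, cost 61·31·78 = 147498; ((M1M2)M3): 61×78 by 78×20 → 61×20, cost 61·78·20 = 95160; cumulative 242658; (((M1M2)M3)M4): 61×20 by 20×50 → 61×50, cost 61·20·50 = 61000; cumulative 303658. Total 303658.
Order (2) = (M1((M2M3)M4)): (M2M3): 31×78 by 78×20 → 31×20, cost 31·78·20 = 48360; ((M2M3)M4): 31×20 by 20×50 → 31×50, cost 31·20·50 = 31000; cumulative 79360; (M1((M2M3)M4)): 61×31 by 31×50 → 61×50, cost 61·31·50 = 94550; cumulative 173910. Total 173910.
Difference: |303658 − 173910| = 129748.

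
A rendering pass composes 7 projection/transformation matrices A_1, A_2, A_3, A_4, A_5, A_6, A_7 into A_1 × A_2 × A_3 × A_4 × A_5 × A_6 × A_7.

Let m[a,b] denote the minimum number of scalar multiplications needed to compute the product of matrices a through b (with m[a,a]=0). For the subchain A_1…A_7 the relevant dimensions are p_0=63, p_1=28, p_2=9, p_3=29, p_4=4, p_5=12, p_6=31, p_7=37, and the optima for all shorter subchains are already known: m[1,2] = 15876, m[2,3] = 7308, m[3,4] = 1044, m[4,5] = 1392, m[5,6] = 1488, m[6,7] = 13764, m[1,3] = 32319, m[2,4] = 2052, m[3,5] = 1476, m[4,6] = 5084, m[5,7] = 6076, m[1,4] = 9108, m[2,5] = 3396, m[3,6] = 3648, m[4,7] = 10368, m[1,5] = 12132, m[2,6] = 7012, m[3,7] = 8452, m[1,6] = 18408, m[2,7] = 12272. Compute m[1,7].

24508

m[1,7] = min over k∈[1,6] of m[1,k]+m[k+1,7]+p_{0}·p_k·p_{7}.
k=1: 0 + 12272 + 63·28·37 = 77540; k=2: 15876 + 8452 + 63·9·37 = 45307; k=3: 32319 + 10368 + 63·29·37 = 110286; k=4: 9108 + 6076 + 63·4·37 = 24508; k=5: 12132 + 13764 + 63·12·37 = 53868; k=6: 18408 + 0 + 63·31·37 = 90669.
Minimum: 24508 at k=4.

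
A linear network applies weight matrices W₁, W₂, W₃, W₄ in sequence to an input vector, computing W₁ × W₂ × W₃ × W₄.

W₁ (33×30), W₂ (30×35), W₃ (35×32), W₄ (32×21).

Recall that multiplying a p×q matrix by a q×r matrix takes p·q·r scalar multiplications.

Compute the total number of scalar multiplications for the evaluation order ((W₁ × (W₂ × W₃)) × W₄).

87456

(W₂ × W₃): 30×35 by 35×32 → 30×32, cost 30·35·32 = 33600
(W₁ × (W₂ × W₃)): 33×30 by 30×32 → 33×32, cost 33·30·32 = 31680; cumulative 65280
((W₁ × (W₂ × W₃)) × W₄): 33×32 by 32×21 → 33×21, cost 33·32·21 = 22176; cumulative 87456
Total: 87456 scalar multiplications.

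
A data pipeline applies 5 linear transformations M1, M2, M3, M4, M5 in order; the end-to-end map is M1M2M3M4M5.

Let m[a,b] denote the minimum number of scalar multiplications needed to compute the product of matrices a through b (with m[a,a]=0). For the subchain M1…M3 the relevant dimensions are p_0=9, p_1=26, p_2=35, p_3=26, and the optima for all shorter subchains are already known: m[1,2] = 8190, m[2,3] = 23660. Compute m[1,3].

16380

m[1,3] = min over k∈[1,2] of m[1,k]+m[k+1,3]+p_{0}·p_k·p_{3}.
k=1: 0 + 23660 + 9·26·26 = 29744; k=2: 8190 + 0 + 9·35·26 = 16380.
Minimum: 16380 at k=2.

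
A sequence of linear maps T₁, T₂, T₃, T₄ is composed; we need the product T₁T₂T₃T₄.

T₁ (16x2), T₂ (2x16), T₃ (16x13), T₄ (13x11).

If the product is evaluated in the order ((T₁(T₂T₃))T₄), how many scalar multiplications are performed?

(T₂T₃): 2×16 by 16×13 → 2×13, cost 2·16·13 = 416
(T₁(T₂T₃)): 16×2 by 2×13 → 16×13, cost 16·2·13 = 416; cumulative 832
((T₁(T₂T₃))T₄): 16×13 by 13×11 → 16×11, cost 16·13·11 = 2288; cumulative 3120
Total: 3120 scalar multiplications.

3120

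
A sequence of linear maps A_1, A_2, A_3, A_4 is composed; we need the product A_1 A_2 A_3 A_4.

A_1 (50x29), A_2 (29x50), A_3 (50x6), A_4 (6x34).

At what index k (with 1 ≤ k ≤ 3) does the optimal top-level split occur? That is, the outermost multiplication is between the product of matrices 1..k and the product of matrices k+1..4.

Adjacent pairs: A_1A_2 = 50·29·50 = 72500; A_2A_3 = 29·50·6 = 8700; A_3A_4 = 50·6·34 = 10200.
Length 3: A_1..A_3: k=1: 0+8700+50·29·6=17400; k=2: 72500+0+50·50·6=87500 → min 17400 | A_2..A_4: k=2: 0+10200+29·50·34=59500; k=3: 8700+0+29·6·34=14616 → min 14616.
Top-level splits: k=1: (A_1..A_1)·(A_2..A_4) → 0+14616+50·29·34 = 63916; k=2: (A_1..A_2)·(A_3..A_4) → 72500+10200+50·50·34 = 167700; k=3: (A_1..A_3)·(A_4..A_4) → 17400+0+50·6·34 = 27600.
Best split is after A_3, i.e. k = 3.

3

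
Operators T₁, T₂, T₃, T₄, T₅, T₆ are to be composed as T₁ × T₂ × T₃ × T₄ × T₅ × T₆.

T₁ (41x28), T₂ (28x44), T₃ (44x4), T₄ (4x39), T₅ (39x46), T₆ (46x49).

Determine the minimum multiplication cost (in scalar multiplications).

Adjacent pairs: T₁T₂ = 41·28·44 = 50512; T₂T₃ = 28·44·4 = 4928; T₃T₄ = 44·4·39 = 6864; T₄T₅ = 4·39·46 = 7176; T₅T₆ = 39·46·49 = 87906.
Length 3: T₁..T₃: k=1: 0+4928+41·28·4=9520; k=2: 50512+0+41·44·4=57728 → min 9520 | T₂..T₄: k=2: 0+6864+28·44·39=54912; k=3: 4928+0+28·4·39=9296 → min 9296 | T₃..T₅: k=3: 0+7176+44·4·46=15272; k=4: 6864+0+44·39·46=85800 → min 15272 | T₄..T₆: k=4: 0+87906+4·39·49=95550; k=5: 7176+0+4·46·49=16192 → min 16192.
Length 4: T₁..T₄: k=1: 0+9296+41·28·39=54068; k=2: 50512+6864+41·44·39=127732; k=3: 9520+0+41·4·39=15916 → min 15916 | T₂..T₅: k=2: 0+15272+28·44·46=71944; k=3: 4928+7176+28·4·46=17256; k=4: 9296+0+28·39·46=59528 → min 17256 | T₃..T₆: k=3: 0+16192+44·4·49=24816; k=4: 6864+87906+44·39·49=178854; k=5: 15272+0+44·46·49=114448 → min 24816.
Length 5: T₁..T₅: k=1: 0+17256+41·28·46=70064; k=2: 50512+15272+41·44·46=148768; k=3: 9520+7176+41·4·46=24240; k=4: 15916+0+41·39·46=89470 → min 24240 | T₂..T₆: k=2: 0+24816+28·44·49=85184; k=3: 4928+16192+28·4·49=26608; k=4: 9296+87906+28·39·49=150710; k=5: 17256+0+28·46·49=80368 → min 26608.
Length 6: T₁..T₆: k=1: 0+26608+41·28·49=82860; k=2: 50512+24816+41·44·49=163724; k=3: 9520+16192+41·4·49=33748; k=4: 15916+87906+41·39·49=182173; k=5: 24240+0+41·46·49=116654 → min 33748.
Optimal order: ((T₁ × (T₂ × T₃)) × ((T₄ × T₅) × T₆)) with cost 33748.

33748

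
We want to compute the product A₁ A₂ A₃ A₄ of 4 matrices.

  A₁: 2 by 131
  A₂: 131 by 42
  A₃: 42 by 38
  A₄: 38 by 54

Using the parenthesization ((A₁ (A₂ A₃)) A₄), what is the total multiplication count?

(A₂ A₃): 131×42 by 42×38 → 131×38, cost 131·42·38 = 209076
(A₁ (A₂ A₃)): 2×131 by 131×38 → 2×38, cost 2·131·38 = 9956; cumulative 219032
((A₁ (A₂ A₃)) A₄): 2×38 by 38×54 → 2×54, cost 2·38·54 = 4104; cumulative 223136
Total: 223136 scalar multiplications.

223136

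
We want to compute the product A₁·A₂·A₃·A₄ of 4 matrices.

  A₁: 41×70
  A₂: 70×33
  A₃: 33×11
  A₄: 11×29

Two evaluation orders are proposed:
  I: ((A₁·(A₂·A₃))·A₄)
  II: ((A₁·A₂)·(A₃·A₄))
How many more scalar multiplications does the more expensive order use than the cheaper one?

74415

Order I = ((A₁·(A₂·A₃))·A₄): (A₂·A₃): 70×33 by 33×11 → 70×11, cost 70·33·11 = 25410; (A₁·(A₂·A₃)): 41×70 by 70×11 → 41×11, cost 41·70·11 = 31570; cumulative 56980; ((A₁·(A₂·A₃))·A₄): 41×11 by 11×29 → 41×29, cost 41·11·29 = 13079; cumulative 70059. Total 70059.
Order II = ((A₁·A₂)·(A₃·A₄)): (A₁·A₂): 41×70 by 70×33 → 41×33, cost 41·70·33 = 94710; (A₃·A₄): 33×11 by 11×29 → 33×29, cost 33·11·29 = 10527; ((A₁·A₂)·(A₃·A₄)): 41×33 by 33×29 → 41×29, cost 41·33·29 = 39237; cumulative 144474. Total 144474.
Difference: |70059 − 144474| = 74415.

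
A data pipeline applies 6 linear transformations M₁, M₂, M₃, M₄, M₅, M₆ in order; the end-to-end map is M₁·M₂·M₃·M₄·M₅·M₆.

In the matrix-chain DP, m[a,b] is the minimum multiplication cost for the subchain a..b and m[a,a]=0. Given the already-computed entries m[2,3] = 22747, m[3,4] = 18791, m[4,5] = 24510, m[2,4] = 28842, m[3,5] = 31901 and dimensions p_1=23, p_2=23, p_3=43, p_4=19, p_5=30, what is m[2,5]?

m[2,5] = min over k∈[2,4] of m[2,k]+m[k+1,5]+p_{1}·p_k·p_{5}.
k=2: 0 + 31901 + 23·23·30 = 47771; k=3: 22747 + 24510 + 23·43·30 = 76927; k=4: 28842 + 0 + 23·19·30 = 41952.
Minimum: 41952 at k=4.

41952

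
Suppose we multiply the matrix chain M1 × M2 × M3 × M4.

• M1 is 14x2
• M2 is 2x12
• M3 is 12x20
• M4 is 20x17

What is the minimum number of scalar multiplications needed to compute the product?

Adjacent pairs: M1M2 = 14·2·12 = 336; M2M3 = 2·12·20 = 480; M3M4 = 12·20·17 = 4080.
Length 3: M1..M3: k=1: 0+480+14·2·20=1040; k=2: 336+0+14·12·20=3696 → min 1040 | M2..M4: k=2: 0+4080+2·12·17=4488; k=3: 480+0+2·20·17=1160 → min 1160.
Length 4: M1..M4: k=1: 0+1160+14·2·17=1636; k=2: 336+4080+14·12·17=7272; k=3: 1040+0+14·20·17=5800 → min 1636.
Optimal order: (M1 × ((M2 × M3) × M4)) with cost 1636.

1636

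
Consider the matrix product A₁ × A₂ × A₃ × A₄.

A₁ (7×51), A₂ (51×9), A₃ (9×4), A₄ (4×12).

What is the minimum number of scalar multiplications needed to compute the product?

Adjacent pairs: A₁A₂ = 7·51·9 = 3213; A₂A₃ = 51·9·4 = 1836; A₃A₄ = 9·4·12 = 432.
Length 3: A₁..A₃: k=1: 0+1836+7·51·4=3264; k=2: 3213+0+7·9·4=3465 → min 3264 | A₂..A₄: k=2: 0+432+51·9·12=5940; k=3: 1836+0+51·4·12=4284 → min 4284.
Length 4: A₁..A₄: k=1: 0+4284+7·51·12=8568; k=2: 3213+432+7·9·12=4401; k=3: 3264+0+7·4·12=3600 → min 3600.
Optimal order: ((A₁ × (A₂ × A₃)) × A₄) with cost 3600.

3600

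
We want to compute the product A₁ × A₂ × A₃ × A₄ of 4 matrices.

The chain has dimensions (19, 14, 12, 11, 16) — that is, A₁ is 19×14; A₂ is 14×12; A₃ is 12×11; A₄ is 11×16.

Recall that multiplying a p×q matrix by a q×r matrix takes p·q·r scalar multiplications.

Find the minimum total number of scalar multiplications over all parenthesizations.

8118

Adjacent pairs: A₁A₂ = 19·14·12 = 3192; A₂A₃ = 14·12·11 = 1848; A₃A₄ = 12·11·16 = 2112.
Length 3: A₁..A₃: k=1: 0+1848+19·14·11=4774; k=2: 3192+0+19·12·11=5700 → min 4774 | A₂..A₄: k=2: 0+2112+14·12·16=4800; k=3: 1848+0+14·11·16=4312 → min 4312.
Length 4: A₁..A₄: k=1: 0+4312+19·14·16=8568; k=2: 3192+2112+19·12·16=8952; k=3: 4774+0+19·11·16=8118 → min 8118.
Optimal order: ((A₁ × (A₂ × A₃)) × A₄) with cost 8118.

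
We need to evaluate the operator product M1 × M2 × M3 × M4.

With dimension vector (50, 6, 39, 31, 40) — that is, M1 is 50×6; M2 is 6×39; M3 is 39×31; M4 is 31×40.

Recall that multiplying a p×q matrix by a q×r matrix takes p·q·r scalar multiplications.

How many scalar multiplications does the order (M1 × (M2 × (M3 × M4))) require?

(M3 × M4): 39×31 by 31×40 → 39×40, cost 39·31·40 = 48360
(M2 × (M3 × M4)): 6×39 by 39×40 → 6×40, cost 6·39·40 = 9360; cumulative 57720
(M1 × (M2 × (M3 × M4))): 50×6 by 6×40 → 50×40, cost 50·6·40 = 12000; cumulative 69720
Total: 69720 scalar multiplications.

69720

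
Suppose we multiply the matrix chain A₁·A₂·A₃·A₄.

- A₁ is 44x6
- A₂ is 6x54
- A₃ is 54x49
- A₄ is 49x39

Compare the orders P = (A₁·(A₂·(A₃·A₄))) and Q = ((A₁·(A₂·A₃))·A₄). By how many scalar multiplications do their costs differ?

13230

Order P = (A₁·(A₂·(A₃·A₄))): (A₃·A₄): 54×49 by 49×39 → 54×39, cost 54·49·39 = 103194; (A₂·(A₃·A₄)): 6×54 by 54×39 → 6×39, cost 6·54·39 = 12636; cumulative 115830; (A₁·(A₂·(A₃·A₄))): 44×6 by 6×39 → 44×39, cost 44·6·39 = 10296; cumulative 126126. Total 126126.
Order Q = ((A₁·(A₂·A₃))·A₄): (A₂·A₃): 6×54 by 54×49 → 6×49, cost 6·54·49 = 15876; (A₁·(A₂·A₃)): 44×6 by 6×49 → 44×49, cost 44·6·49 = 12936; cumulative 28812; ((A₁·(A₂·A₃))·A₄): 44×49 by 49×39 → 44×39, cost 44·49·39 = 84084; cumulative 112896. Total 112896.
Difference: |126126 − 112896| = 13230.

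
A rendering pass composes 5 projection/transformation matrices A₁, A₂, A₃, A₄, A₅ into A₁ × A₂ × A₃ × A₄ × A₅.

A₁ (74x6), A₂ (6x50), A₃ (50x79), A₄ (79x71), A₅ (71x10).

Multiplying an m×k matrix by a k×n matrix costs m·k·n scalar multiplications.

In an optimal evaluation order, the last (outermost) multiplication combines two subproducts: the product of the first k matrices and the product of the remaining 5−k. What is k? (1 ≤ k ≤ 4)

1

Adjacent pairs: A₁A₂ = 74·6·50 = 22200; A₂A₃ = 6·50·79 = 23700; A₃A₄ = 50·79·71 = 280450; A₄A₅ = 79·71·10 = 56090.
Length 3: A₁..A₃: k=1: 0+23700+74·6·79=58776; k=2: 22200+0+74·50·79=314500 → min 58776 | A₂..A₄: k=2: 0+280450+6·50·71=301750; k=3: 23700+0+6·79·71=57354 → min 57354 | A₃..A₅: k=3: 0+56090+50·79·10=95590; k=4: 280450+0+50·71·10=315950 → min 95590.
Length 4: A₁..A₄: k=1: 0+57354+74·6·71=88878; k=2: 22200+280450+74·50·71=565350; k=3: 58776+0+74·79·71=473842 → min 88878 | A₂..A₅: k=2: 0+95590+6·50·10=98590; k=3: 23700+56090+6·79·10=84530; k=4: 57354+0+6·71·10=61614 → min 61614.
Top-level splits: k=1: (A₁..A₁)·(A₂..A₅) → 0+61614+74·6·10 = 66054; k=2: (A₁..A₂)·(A₃..A₅) → 22200+95590+74·50·10 = 154790; k=3: (A₁..A₃)·(A₄..A₅) → 58776+56090+74·79·10 = 173326; k=4: (A₁..A₄)·(A₅..A₅) → 88878+0+74·71·10 = 141418.
Best split is after A₁, i.e. k = 1.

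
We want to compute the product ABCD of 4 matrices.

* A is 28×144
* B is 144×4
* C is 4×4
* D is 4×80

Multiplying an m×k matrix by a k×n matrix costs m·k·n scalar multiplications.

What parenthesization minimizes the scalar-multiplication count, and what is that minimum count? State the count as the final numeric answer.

Adjacent pairs: AB = 28·144·4 = 16128; BC = 144·4·4 = 2304; CD = 4·4·80 = 1280.
Length 3: A..C: k=1: 0+2304+28·144·4=18432; k=2: 16128+0+28·4·4=16576 → min 16576 | B..D: k=2: 0+1280+144·4·80=47360; k=3: 2304+0+144·4·80=48384 → min 47360.
Length 4: A..D: k=1: 0+47360+28·144·80=369920; k=2: 16128+1280+28·4·80=26368; k=3: 16576+0+28·4·80=25536 → min 25536.
Optimal parenthesization: (((AB)C)D) with cost 25536.

25536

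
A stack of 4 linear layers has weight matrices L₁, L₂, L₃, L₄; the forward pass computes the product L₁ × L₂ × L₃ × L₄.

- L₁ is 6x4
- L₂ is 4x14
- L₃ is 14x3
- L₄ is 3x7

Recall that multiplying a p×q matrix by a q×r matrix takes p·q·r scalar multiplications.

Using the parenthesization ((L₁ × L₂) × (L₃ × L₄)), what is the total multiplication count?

1218

(L₁ × L₂): 6×4 by 4×14 → 6×14, cost 6·4·14 = 336
(L₃ × L₄): 14×3 by 3×7 → 14×7, cost 14·3·7 = 294
((L₁ × L₂) × (L₃ × L₄)): 6×14 by 14×7 → 6×7, cost 6·14·7 = 588; cumulative 1218
Total: 1218 scalar multiplications.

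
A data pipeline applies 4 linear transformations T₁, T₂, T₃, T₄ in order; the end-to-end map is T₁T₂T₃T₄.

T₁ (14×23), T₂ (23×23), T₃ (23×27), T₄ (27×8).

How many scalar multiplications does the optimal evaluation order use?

11776

Adjacent pairs: T₁T₂ = 14·23·23 = 7406; T₂T₃ = 23·23·27 = 14283; T₃T₄ = 23·27·8 = 4968.
Length 3: T₁..T₃: k=1: 0+14283+14·23·27=22977; k=2: 7406+0+14·23·27=16100 → min 16100 | T₂..T₄: k=2: 0+4968+23·23·8=9200; k=3: 14283+0+23·27·8=19251 → min 9200.
Length 4: T₁..T₄: k=1: 0+9200+14·23·8=11776; k=2: 7406+4968+14·23·8=14950; k=3: 16100+0+14·27·8=19124 → min 11776.
Optimal order: (T₁(T₂(T₃T₄))) with cost 11776.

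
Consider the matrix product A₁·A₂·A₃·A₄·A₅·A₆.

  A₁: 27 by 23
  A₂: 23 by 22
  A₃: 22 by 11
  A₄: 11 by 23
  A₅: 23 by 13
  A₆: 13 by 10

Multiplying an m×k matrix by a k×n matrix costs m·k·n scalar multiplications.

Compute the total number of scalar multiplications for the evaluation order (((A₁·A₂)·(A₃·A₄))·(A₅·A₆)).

42090

(A₁·A₂): 27×23 by 23×22 → 27×22, cost 27·23·22 = 13662
(A₃·A₄): 22×11 by 11×23 → 22×23, cost 22·11·23 = 5566
((A₁·A₂)·(A₃·A₄)): 27×22 by 22×23 → 27×23, cost 27·22·23 = 13662; cumulative 32890
(A₅·A₆): 23×13 by 13×10 → 23×10, cost 23·13·10 = 2990
(((A₁·A₂)·(A₃·A₄))·(A₅·A₆)): 27×23 by 23×10 → 27×10, cost 27·23·10 = 6210; cumulative 42090
Total: 42090 scalar multiplications.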